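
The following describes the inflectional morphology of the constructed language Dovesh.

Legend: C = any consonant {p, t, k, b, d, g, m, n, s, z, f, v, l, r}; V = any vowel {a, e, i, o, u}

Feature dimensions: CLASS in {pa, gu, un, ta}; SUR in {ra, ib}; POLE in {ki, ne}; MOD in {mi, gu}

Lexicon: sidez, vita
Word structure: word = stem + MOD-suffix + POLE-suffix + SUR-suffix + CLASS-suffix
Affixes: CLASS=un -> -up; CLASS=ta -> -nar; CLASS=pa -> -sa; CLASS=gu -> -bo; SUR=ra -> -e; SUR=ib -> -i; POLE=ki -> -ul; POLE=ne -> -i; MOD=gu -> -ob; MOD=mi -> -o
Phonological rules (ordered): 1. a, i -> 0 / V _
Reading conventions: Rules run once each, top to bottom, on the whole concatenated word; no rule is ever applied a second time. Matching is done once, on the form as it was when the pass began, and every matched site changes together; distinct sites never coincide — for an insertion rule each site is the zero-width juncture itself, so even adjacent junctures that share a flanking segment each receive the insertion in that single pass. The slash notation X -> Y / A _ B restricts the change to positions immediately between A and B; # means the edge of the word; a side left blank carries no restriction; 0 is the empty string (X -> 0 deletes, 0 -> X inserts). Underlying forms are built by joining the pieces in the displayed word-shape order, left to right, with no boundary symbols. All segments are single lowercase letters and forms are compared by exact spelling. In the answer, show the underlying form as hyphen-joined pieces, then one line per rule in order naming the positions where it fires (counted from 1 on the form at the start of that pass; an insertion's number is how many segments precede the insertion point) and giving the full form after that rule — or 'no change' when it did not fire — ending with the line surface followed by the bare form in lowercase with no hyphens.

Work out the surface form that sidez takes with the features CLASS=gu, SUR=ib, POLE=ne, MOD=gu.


underlying: sidez-ob-i-i-bo
1. a, i -> 0 / V _: fires at position(s) 9: sidezobibo
surface: sidezobibo


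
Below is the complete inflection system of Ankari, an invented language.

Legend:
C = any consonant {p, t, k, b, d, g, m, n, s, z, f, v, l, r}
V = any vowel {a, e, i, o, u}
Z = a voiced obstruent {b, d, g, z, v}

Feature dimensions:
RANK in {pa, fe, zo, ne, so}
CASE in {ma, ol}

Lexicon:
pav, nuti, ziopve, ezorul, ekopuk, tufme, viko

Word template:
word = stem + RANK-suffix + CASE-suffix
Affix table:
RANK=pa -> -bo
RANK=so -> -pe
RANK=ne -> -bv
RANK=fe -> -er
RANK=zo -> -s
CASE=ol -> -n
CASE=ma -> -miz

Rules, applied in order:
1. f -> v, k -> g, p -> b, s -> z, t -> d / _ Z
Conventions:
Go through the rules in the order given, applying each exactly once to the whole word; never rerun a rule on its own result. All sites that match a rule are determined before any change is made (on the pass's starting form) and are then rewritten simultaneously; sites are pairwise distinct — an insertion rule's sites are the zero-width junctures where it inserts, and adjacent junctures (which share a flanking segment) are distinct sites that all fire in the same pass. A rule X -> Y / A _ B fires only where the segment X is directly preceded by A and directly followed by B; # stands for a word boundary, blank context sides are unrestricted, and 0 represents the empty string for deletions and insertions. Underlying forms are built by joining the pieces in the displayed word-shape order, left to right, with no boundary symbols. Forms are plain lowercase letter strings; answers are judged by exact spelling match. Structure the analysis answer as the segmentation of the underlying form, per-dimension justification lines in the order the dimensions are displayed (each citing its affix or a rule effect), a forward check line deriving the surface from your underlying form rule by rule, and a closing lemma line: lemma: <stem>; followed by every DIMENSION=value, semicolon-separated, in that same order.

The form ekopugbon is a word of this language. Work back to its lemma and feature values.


underlying: ekopuk-bo-n
RANK=pa - signalled by the affix -bo
CASE=ol - signalled by the affix -n
check: ekopukbon -> ekopugbon
lemma: ekopuk; RANK=pa; CASE=ol


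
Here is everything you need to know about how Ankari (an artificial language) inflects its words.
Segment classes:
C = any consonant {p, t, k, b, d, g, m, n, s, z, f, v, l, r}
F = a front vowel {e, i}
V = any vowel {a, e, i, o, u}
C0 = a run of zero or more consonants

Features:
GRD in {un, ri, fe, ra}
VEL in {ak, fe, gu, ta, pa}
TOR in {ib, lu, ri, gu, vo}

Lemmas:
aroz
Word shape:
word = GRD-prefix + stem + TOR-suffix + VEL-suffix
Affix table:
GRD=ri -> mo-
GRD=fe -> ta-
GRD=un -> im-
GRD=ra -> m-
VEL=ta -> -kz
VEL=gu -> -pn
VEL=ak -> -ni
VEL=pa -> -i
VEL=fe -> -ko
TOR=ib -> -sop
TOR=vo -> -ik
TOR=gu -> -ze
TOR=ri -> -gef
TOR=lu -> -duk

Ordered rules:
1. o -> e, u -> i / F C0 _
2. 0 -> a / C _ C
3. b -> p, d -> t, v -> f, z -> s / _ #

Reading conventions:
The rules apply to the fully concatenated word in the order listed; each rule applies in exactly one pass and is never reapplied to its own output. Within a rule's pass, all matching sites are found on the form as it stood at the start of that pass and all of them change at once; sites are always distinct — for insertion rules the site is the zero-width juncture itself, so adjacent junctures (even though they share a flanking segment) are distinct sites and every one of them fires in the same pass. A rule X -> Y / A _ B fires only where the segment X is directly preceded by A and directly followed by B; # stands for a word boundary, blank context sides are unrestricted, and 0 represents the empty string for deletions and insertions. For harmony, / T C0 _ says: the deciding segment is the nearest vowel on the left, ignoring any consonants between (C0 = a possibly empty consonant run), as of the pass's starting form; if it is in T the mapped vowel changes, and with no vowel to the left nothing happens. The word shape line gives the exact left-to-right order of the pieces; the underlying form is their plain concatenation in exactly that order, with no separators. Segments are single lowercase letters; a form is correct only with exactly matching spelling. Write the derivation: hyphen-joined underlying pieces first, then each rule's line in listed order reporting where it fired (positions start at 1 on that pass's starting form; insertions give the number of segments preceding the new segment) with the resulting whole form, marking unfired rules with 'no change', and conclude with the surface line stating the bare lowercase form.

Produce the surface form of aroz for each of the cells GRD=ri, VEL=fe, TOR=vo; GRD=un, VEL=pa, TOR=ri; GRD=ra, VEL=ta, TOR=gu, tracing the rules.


cell GRD=ri, VEL=fe, TOR=vo:
underlying: mo-aroz-ik-ko
1. o -> e, u -> i / F C0 _: fires at position(s) 10: moarozikke
2. 0 -> a / C _ C: inserts after position(s) 8: moarozikake
3. b -> p, d -> t, v -> f, z -> s / _ #: no change
surface: moarozikake

cell GRD=un, VEL=pa, TOR=ri:
underlying: im-aroz-gef-i
1. o -> e, u -> i / F C0 _: no change
2. 0 -> a / C _ C: inserts after position(s) 6: imarozagefi
3. b -> p, d -> t, v -> f, z -> s / _ #: no change
surface: imarozagefi

cell GRD=ra, VEL=ta, TOR=gu:
underlying: m-aroz-ze-kz
1. o -> e, u -> i / F C0 _: no change
2. 0 -> a / C _ C: inserts after position(s) 5, 8: marozazekaz
3. b -> p, d -> t, v -> f, z -> s / _ #: fires at position(s) 11: marozazekas
surface: marozazekas


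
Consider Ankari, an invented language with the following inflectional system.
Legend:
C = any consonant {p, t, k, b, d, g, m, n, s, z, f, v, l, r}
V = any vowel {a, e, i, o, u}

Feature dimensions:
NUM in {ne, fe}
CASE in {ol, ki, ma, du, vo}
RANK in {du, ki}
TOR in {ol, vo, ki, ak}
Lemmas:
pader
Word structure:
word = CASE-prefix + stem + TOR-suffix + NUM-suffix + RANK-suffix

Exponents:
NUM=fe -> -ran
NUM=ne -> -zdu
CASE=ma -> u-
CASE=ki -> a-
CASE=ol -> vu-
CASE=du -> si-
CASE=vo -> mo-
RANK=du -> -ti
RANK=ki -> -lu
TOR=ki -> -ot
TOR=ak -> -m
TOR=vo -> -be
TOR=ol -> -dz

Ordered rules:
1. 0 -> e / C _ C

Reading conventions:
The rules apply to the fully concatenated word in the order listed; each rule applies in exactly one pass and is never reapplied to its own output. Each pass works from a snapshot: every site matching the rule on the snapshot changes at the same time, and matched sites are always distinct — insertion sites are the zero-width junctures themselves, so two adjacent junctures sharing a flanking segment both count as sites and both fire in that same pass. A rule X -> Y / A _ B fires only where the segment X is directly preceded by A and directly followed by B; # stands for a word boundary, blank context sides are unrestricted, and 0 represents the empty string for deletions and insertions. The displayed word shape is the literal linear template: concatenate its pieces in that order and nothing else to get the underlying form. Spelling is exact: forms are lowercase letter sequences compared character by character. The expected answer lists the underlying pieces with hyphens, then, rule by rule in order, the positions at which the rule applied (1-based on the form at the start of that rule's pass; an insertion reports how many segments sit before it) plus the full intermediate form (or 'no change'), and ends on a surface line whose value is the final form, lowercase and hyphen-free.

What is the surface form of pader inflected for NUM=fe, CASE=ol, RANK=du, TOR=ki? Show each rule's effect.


underlying: vu-pader-ot-ran-ti
1. 0 -> e / C _ C: inserts after position(s) 9, 12: vupaderoteraneti
surface: vupaderoteraneti


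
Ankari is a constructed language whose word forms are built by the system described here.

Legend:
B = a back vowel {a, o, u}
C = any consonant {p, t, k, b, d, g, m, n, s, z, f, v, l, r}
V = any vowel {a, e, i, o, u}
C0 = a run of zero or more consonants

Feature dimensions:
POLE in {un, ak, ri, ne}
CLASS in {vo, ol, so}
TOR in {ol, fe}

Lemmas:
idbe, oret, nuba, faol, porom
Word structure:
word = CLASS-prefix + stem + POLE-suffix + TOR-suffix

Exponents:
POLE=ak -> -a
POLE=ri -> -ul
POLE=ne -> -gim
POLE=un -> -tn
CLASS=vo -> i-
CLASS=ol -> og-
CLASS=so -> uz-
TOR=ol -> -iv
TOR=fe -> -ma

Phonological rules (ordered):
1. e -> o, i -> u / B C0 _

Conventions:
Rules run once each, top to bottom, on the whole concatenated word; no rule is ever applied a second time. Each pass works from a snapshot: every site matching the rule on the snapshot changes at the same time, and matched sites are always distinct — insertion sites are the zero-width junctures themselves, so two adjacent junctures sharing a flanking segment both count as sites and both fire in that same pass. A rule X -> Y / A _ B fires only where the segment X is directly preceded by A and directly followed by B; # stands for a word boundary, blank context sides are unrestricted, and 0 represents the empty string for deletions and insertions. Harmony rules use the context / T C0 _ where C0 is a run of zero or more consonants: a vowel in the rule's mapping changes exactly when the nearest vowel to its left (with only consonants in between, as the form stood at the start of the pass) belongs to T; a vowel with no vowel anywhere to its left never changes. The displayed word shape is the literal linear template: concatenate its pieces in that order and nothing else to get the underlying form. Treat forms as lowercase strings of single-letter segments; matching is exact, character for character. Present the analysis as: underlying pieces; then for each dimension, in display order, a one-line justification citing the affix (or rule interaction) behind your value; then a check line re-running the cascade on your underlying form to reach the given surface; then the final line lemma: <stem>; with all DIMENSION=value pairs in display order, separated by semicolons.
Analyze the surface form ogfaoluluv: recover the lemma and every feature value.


underlying: og-faol-ul-iv
POLE=ri - signalled by the affix -ul
CLASS=ol - signalled by the affix og-
TOR=ol - signalled by the affix -iv
check: ogfaoluliv -> ogfaoluluv
lemma: faol; POLE=ri; CLASS=ol; TOR=ol


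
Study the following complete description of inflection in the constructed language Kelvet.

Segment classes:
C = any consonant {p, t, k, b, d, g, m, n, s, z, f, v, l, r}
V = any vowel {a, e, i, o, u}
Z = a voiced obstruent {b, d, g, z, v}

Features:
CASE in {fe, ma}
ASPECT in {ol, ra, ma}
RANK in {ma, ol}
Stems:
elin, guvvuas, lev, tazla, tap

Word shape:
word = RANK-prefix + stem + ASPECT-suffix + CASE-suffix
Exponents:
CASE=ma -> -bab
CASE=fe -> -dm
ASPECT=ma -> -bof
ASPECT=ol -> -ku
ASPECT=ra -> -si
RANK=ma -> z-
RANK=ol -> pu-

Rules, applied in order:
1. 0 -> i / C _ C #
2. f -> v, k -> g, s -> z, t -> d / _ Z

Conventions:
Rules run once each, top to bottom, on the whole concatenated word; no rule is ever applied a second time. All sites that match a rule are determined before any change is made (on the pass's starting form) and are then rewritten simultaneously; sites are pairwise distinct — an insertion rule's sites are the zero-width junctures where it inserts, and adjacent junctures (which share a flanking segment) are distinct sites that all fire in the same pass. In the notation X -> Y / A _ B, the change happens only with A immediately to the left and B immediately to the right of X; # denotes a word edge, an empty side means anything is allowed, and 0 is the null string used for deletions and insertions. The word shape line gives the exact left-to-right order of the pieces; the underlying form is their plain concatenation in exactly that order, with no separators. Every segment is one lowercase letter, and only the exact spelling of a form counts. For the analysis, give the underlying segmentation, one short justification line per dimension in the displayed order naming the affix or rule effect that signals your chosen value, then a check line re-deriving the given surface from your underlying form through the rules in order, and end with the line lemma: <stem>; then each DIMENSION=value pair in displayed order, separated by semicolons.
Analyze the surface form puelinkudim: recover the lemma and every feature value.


underlying: pu-elin-ku-dm
CASE=fe - signalled by the affix -dm
ASPECT=ol - signalled by the affix -ku
RANK=ol - signalled by the affix pu-
check: puelinkudm -> puelinkudim -> puelinkudim
lemma: elin; CASE=fe; ASPECT=ol; RANK=ol


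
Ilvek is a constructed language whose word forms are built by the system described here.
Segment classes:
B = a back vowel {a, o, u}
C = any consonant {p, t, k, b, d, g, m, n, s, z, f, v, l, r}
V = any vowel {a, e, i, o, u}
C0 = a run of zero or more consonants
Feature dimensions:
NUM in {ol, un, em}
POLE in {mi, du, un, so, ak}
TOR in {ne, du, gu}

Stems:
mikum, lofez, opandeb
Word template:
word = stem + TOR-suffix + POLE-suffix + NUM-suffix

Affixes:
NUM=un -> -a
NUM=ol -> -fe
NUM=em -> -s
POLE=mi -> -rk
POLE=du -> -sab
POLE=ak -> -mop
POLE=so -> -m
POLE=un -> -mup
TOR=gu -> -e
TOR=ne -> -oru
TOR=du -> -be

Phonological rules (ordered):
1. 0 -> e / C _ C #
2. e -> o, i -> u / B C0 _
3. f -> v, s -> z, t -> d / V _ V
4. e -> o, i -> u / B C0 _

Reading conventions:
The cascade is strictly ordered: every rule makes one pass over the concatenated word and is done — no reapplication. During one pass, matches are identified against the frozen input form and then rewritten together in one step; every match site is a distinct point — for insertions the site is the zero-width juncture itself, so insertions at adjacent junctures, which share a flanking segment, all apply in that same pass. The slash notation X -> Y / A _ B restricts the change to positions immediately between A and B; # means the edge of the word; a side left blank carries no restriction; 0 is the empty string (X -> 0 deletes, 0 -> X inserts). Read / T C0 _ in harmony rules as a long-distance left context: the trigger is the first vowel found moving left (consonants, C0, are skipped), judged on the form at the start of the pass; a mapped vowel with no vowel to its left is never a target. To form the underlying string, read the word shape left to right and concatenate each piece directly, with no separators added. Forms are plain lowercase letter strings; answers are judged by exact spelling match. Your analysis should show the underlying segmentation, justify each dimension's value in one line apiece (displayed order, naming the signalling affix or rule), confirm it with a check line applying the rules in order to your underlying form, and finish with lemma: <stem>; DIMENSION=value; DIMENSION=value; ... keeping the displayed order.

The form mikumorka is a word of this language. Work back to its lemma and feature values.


underlying: mikum-e-rk-a
NUM=un - signalled by the affix -a
POLE=mi - signalled by the affix -rk
TOR=gu - signalled by the affix -e
check: mikumerka -> mikumerka -> mikumorka -> mikumorka -> mikumorka
lemma: mikum; NUM=un; POLE=mi; TOR=gu


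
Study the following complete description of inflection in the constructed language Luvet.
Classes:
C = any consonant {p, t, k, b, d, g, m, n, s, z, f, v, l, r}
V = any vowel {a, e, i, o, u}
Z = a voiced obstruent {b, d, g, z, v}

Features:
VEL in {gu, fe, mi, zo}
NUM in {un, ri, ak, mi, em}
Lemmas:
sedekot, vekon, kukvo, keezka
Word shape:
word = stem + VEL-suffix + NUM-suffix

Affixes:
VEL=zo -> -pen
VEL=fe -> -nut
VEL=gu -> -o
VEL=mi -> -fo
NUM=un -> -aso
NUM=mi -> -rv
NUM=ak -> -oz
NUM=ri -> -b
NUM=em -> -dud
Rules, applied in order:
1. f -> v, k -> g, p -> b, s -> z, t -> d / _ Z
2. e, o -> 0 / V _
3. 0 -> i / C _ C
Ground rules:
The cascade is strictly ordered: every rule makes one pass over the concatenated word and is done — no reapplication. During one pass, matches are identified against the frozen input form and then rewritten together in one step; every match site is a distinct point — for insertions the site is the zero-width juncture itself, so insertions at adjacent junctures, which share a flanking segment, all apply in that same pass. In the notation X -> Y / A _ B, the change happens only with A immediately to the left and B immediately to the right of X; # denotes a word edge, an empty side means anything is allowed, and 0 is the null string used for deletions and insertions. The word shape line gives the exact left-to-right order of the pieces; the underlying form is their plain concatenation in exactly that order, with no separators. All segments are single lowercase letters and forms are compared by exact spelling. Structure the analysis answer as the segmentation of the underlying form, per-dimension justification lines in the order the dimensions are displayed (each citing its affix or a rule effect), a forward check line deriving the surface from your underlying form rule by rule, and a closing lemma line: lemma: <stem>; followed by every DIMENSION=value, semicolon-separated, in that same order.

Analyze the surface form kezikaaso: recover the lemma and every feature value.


underlying: keezka-o-aso
VEL=gu - signalled by the affix -o
NUM=un - signalled by the affix -aso
check: keezkaoaso -> keezkaoaso -> kezkaaso -> kezikaaso
lemma: keezka; VEL=gu; NUM=un


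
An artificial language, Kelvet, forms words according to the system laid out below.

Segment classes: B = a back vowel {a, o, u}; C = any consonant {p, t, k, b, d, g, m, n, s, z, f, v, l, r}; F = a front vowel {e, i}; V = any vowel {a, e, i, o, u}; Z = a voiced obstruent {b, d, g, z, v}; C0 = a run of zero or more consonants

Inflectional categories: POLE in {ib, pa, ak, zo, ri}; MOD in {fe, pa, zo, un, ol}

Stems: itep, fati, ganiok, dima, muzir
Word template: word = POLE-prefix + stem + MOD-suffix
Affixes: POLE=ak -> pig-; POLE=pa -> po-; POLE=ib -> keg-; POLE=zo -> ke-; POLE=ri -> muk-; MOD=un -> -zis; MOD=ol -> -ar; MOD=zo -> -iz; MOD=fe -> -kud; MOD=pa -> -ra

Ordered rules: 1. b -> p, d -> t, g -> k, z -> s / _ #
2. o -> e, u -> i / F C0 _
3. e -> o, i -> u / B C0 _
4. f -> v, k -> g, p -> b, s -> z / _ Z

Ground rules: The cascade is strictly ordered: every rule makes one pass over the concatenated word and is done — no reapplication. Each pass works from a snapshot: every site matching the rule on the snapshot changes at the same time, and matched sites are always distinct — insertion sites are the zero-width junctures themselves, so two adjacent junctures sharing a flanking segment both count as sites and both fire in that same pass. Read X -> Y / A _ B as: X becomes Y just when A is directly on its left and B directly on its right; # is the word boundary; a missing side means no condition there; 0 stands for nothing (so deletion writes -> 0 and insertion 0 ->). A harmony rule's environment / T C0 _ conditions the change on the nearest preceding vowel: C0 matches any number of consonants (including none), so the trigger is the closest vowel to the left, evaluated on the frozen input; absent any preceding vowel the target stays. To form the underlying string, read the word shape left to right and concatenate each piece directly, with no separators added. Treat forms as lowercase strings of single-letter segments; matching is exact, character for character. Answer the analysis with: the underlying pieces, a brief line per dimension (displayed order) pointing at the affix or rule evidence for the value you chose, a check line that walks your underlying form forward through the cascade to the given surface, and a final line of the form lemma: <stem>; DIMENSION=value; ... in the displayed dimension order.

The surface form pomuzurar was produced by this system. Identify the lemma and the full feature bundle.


underlying: po-muzir-ar
POLE=pa - signalled by the affix po-
MOD=ol - signalled by the affix -ar
check: pomuzirar -> pomuzirar -> pomuzirar -> pomuzurar -> pomuzurar
lemma: muzir; POLE=pa; MOD=ol


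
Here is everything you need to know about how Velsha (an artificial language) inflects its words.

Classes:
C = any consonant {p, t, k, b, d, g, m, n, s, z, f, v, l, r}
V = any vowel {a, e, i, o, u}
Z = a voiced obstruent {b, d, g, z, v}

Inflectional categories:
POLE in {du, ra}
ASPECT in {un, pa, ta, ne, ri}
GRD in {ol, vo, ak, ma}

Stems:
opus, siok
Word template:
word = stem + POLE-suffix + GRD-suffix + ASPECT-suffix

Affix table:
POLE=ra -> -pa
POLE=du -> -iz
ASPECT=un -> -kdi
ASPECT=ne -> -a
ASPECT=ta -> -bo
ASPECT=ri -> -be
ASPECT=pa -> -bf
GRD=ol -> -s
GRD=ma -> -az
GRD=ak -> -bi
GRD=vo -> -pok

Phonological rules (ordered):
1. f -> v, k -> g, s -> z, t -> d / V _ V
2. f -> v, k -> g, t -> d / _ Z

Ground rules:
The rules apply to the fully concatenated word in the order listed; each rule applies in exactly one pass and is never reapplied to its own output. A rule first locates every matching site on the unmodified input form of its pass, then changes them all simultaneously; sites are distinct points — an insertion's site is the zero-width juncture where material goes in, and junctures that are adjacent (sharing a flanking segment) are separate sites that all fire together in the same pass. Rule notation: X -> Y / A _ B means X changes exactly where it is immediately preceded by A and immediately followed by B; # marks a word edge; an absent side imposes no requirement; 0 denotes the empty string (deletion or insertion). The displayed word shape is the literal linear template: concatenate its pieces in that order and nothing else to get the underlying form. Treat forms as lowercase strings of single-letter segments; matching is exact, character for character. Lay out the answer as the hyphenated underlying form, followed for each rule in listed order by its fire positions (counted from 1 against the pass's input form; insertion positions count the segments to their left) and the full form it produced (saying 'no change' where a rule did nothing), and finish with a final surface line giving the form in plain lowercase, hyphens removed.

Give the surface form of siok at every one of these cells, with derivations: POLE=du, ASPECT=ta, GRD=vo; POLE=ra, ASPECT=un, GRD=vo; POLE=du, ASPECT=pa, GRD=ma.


cell POLE=du, ASPECT=ta, GRD=vo:
underlying: siok-iz-pok-bo
1. f -> v, k -> g, s -> z, t -> d / V _ V: fires at position(s) 4: siogizpokbo
2. f -> v, k -> g, t -> d / _ Z: fires at position(s) 9: siogizpogbo
surface: siogizpogbo

cell POLE=ra, ASPECT=un, GRD=vo:
underlying: siok-pa-pok-kdi
1. f -> v, k -> g, s -> z, t -> d / V _ V: no change
2. f -> v, k -> g, t -> d / _ Z: fires at position(s) 10: siokpapokgdi
surface: siokpapokgdi

cell POLE=du, ASPECT=pa, GRD=ma:
underlying: siok-iz-az-bf
1. f -> v, k -> g, s -> z, t -> d / V _ V: fires at position(s) 4: siogizazbf
2. f -> v, k -> g, t -> d / _ Z: no change
surface: siogizazbf


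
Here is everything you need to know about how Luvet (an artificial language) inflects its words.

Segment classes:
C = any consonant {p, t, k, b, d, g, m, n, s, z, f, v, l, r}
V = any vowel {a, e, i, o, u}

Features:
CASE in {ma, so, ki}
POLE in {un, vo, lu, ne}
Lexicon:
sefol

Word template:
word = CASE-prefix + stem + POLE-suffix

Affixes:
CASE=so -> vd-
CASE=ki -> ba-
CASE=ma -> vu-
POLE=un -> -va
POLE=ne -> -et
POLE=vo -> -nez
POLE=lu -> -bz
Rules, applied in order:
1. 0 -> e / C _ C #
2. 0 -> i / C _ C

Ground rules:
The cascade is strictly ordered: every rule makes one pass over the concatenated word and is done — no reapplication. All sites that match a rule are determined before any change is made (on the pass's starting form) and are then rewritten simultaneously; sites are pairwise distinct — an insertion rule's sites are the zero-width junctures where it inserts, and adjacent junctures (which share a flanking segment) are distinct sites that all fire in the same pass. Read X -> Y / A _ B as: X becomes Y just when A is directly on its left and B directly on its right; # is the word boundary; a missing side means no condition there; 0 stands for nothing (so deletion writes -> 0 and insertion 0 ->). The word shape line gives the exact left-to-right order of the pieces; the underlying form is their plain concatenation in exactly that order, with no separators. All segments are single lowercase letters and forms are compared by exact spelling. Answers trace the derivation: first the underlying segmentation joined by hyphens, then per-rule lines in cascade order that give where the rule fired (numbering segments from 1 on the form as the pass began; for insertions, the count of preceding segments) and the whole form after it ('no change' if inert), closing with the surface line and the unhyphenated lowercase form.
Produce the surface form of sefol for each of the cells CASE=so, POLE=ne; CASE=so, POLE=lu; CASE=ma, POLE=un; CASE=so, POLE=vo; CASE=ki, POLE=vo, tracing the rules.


cell CASE=so, POLE=ne:
underlying: vd-sefol-et
1. 0 -> e / C _ C #: no change
2. 0 -> i / C _ C: inserts after position(s) 1, 2: vidisefolet
surface: vidisefolet

cell CASE=so, POLE=lu:
underlying: vd-sefol-bz
1. 0 -> e / C _ C #: inserts after position(s) 8: vdsefolbez
2. 0 -> i / C _ C: inserts after position(s) 1, 2, 7: vidisefolibez
surface: vidisefolibez

cell CASE=ma, POLE=un:
underlying: vu-sefol-va
1. 0 -> e / C _ C #: no change
2. 0 -> i / C _ C: inserts after position(s) 7: vusefoliva
surface: vusefoliva

cell CASE=so, POLE=vo:
underlying: vd-sefol-nez
1. 0 -> e / C _ C #: no change
2. 0 -> i / C _ C: inserts after position(s) 1, 2, 7: vidisefolinez
surface: vidisefolinez

cell CASE=ki, POLE=vo:
underlying: ba-sefol-nez
1. 0 -> e / C _ C #: no change
2. 0 -> i / C _ C: inserts after position(s) 7: basefolinez
surface: basefolinez


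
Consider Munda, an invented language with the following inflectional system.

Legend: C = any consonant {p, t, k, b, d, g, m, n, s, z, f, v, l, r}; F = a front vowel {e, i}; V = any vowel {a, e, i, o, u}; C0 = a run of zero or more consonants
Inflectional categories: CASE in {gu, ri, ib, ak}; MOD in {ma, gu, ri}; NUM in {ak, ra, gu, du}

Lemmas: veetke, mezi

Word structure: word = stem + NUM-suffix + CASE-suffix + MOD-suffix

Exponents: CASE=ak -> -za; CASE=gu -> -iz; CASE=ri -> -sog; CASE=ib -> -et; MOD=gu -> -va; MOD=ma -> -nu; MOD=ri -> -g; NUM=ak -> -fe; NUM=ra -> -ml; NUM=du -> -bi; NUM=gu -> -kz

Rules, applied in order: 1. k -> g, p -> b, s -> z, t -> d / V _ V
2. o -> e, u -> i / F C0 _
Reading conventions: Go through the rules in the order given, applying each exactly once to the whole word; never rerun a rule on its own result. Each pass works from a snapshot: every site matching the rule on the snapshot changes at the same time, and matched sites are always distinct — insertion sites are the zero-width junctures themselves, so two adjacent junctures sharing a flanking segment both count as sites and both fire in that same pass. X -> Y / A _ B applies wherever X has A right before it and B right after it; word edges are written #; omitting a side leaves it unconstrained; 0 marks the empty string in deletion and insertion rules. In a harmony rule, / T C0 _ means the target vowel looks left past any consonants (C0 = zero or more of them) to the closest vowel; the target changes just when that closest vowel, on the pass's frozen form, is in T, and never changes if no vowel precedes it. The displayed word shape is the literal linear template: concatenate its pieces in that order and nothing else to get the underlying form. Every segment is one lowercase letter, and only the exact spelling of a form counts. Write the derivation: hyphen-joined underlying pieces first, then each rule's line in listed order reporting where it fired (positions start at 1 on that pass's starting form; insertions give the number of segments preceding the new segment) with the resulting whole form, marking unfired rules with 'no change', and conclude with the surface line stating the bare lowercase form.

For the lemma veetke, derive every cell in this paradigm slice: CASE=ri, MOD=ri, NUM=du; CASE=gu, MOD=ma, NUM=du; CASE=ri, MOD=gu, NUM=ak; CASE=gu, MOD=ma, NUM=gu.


cell CASE=ri, MOD=ri, NUM=du:
underlying: veetke-bi-sog-g
1. k -> g, p -> b, s -> z, t -> d / V _ V: fires at position(s) 9: veetkebizogg
2. o -> e, u -> i / F C0 _: fires at position(s) 10: veetkebizegg
surface: veetkebizegg

cell CASE=gu, MOD=ma, NUM=du:
underlying: veetke-bi-iz-nu
1. k -> g, p -> b, s -> z, t -> d / V _ V: no change
2. o -> e, u -> i / F C0 _: fires at position(s) 12: veetkebiizni
surface: veetkebiizni

cell CASE=ri, MOD=gu, NUM=ak:
underlying: veetke-fe-sog-va
1. k -> g, p -> b, s -> z, t -> d / V _ V: fires at position(s) 9: veetkefezogva
2. o -> e, u -> i / F C0 _: fires at position(s) 10: veetkefezegva
surface: veetkefezegva

cell CASE=gu, MOD=ma, NUM=gu:
underlying: veetke-kz-iz-nu
1. k -> g, p -> b, s -> z, t -> d / V _ V: no change
2. o -> e, u -> i / F C0 _: fires at position(s) 12: veetkekzizni
surface: veetkekzizni


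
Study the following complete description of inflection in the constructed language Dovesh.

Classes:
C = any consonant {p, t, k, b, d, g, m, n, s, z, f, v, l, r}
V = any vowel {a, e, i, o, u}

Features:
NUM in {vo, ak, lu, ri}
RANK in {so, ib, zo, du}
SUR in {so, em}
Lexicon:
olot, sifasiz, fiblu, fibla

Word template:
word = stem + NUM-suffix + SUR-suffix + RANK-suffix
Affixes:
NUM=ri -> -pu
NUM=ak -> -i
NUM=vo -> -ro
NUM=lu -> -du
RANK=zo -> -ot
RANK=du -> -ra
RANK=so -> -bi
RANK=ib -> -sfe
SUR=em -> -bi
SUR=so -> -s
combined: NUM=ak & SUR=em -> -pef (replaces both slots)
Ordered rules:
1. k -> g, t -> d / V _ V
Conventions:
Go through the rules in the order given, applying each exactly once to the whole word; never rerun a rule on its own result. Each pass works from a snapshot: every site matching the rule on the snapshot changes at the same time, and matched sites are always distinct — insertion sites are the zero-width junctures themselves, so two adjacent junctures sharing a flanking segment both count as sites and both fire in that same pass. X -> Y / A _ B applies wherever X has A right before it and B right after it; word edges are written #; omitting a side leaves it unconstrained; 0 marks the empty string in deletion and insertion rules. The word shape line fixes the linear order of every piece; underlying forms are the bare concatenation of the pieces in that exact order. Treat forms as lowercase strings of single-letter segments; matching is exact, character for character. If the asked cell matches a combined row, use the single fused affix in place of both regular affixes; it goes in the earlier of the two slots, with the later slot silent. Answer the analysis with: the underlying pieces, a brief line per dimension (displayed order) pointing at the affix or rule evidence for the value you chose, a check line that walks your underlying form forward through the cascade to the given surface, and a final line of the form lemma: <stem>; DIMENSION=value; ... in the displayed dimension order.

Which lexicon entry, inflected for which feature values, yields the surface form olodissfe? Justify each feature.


underlying: olot-i-s-sfe
NUM=ak - signalled by the affix -i
RANK=ib - signalled by the affix -sfe
SUR=so - signalled by the affix -s
check: olotissfe -> olodissfe
lemma: olot; NUM=ak; RANK=ib; SUR=so


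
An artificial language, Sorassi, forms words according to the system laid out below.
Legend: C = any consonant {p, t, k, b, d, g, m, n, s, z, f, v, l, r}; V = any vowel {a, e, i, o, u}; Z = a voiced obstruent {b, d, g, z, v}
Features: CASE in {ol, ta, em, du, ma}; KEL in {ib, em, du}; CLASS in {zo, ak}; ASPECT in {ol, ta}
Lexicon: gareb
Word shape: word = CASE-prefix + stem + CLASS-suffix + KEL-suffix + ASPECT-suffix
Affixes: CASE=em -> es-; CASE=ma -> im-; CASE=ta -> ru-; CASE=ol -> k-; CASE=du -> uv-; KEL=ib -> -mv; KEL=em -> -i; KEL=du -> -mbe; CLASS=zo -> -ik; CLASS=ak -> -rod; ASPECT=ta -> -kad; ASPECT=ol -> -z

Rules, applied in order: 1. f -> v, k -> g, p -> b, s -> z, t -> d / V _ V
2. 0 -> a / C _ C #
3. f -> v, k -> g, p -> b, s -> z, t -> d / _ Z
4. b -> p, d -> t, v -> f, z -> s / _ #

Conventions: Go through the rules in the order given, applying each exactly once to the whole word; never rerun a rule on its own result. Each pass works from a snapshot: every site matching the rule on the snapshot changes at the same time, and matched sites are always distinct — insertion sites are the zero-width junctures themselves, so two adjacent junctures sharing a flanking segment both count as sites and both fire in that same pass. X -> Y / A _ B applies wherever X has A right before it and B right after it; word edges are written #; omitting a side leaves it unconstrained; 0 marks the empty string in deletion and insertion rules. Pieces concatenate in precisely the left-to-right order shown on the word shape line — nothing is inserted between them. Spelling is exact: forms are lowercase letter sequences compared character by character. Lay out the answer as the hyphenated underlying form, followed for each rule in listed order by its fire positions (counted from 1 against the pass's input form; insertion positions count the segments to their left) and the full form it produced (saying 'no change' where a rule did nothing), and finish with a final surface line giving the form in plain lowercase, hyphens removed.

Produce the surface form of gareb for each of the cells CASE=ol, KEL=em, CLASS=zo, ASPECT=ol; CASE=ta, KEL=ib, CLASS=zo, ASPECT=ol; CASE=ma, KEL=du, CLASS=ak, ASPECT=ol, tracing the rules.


cell CASE=ol, KEL=em, CLASS=zo, ASPECT=ol:
underlying: k-gareb-ik-i-z
1. f -> v, k -> g, p -> b, s -> z, t -> d / V _ V: fires at position(s) 8: kgarebigiz
2. 0 -> a / C _ C #: no change
3. f -> v, k -> g, p -> b, s -> z, t -> d / _ Z: fires at position(s) 1: ggarebigiz
4. b -> p, d -> t, v -> f, z -> s / _ #: fires at position(s) 10: ggarebigis
surface: ggarebigis

cell CASE=ta, KEL=ib, CLASS=zo, ASPECT=ol:
underlying: ru-gareb-ik-mv-z
1. f -> v, k -> g, p -> b, s -> z, t -> d / V _ V: no change
2. 0 -> a / C _ C #: inserts after position(s) 11: rugarebikmvaz
3. f -> v, k -> g, p -> b, s -> z, t -> d / _ Z: no change
4. b -> p, d -> t, v -> f, z -> s / _ #: fires at position(s) 13: rugarebikmvas
surface: rugarebikmvas

cell CASE=ma, KEL=du, CLASS=ak, ASPECT=ol:
underlying: im-gareb-rod-mbe-z
1. f -> v, k -> g, p -> b, s -> z, t -> d / V _ V: no change
2. 0 -> a / C _ C #: no change
3. f -> v, k -> g, p -> b, s -> z, t -> d / _ Z: no change
4. b -> p, d -> t, v -> f, z -> s / _ #: fires at position(s) 14: imgarebrodmbes
surface: imgarebrodmbes


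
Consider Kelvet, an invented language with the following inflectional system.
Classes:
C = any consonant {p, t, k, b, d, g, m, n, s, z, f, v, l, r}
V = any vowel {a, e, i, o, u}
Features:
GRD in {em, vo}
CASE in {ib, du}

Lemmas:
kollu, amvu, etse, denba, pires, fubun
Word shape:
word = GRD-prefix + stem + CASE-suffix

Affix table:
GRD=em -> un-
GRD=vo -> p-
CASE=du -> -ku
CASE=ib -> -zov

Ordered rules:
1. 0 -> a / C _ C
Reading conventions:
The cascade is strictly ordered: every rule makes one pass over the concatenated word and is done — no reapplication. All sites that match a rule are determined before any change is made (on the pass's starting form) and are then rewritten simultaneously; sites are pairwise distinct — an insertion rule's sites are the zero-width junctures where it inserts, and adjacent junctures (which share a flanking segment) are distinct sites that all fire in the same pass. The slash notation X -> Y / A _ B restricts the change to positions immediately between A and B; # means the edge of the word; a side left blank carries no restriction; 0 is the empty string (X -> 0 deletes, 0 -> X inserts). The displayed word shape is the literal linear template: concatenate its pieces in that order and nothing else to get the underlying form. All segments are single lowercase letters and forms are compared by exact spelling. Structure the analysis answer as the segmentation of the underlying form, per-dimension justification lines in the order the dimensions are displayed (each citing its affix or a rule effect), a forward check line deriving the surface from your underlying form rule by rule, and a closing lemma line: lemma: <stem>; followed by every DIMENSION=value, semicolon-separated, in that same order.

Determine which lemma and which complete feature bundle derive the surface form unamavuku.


underlying: un-amvu-ku
GRD=em - signalled by the affix un-
CASE=du - signalled by the affix -ku
check: unamvuku -> unamavuku
lemma: amvu; GRD=em; CASE=du


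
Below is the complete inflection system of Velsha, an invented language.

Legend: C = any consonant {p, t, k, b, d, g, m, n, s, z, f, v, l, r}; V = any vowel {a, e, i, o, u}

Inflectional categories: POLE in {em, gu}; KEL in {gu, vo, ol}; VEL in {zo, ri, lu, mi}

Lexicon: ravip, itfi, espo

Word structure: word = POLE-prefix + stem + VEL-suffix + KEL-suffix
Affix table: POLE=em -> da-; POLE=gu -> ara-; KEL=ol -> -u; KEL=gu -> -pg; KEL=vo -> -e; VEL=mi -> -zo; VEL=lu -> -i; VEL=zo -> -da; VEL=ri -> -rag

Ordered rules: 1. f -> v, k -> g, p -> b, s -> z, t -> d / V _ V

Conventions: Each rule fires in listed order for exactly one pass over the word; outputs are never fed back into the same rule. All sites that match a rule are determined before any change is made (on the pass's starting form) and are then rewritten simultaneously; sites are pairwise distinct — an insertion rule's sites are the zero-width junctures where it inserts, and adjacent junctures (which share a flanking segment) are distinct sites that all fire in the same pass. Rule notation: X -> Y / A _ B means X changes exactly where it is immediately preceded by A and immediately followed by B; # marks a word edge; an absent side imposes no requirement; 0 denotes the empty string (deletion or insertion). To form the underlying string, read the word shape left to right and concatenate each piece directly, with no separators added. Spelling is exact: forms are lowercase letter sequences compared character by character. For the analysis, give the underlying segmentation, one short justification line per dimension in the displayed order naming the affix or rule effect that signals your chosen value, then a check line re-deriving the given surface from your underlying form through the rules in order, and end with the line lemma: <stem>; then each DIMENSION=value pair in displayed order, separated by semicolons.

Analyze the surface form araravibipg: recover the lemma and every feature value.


underlying: ara-ravip-i-pg
POLE=gu - signalled by the affix ara-
KEL=gu - signalled by the affix -pg
VEL=lu - signalled by the affix -i
check: araravipipg -> araravibipg
lemma: ravip; POLE=gu; KEL=gu; VEL=lu
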